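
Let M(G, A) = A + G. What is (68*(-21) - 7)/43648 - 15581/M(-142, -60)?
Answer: 339894809/4408448 ≈ 77.101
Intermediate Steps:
(68*(-21) - 7)/43648 - 15581/M(-142, -60) = (68*(-21) - 7)/43648 - 15581/(-60 - 142) = (-1428 - 7)*(1/43648) - 15581/(-202) = -1435*1/43648 - 15581*(-1/202) = -1435/43648 + 15581/202 = 339894809/4408448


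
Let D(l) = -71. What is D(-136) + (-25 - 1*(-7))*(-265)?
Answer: 4699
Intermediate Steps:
D(-136) + (-25 - 1*(-7))*(-265) = -71 + (-25 - 1*(-7))*(-265) = -71 + (-25 + 7)*(-265) = -71 - 18*(-265) = -71 + 4770 = 4699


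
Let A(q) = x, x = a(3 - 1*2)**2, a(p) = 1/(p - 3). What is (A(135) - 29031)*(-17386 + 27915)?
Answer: -1222659067/4 ≈ -3.0566e+8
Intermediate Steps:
a(p) = 1/(-3 + p)
x = 1/4 (x = (1/(-3 + (3 - 1*2)))**2 = (1/(-3 + (3 - 2)))**2 = (1/(-3 + 1))**2 = (1/(-2))**2 = (-1/2)**2 = 1/4 ≈ 0.25000)
A(q) = 1/4
(A(135) - 29031)*(-17386 + 27915) = (1/4 - 29031)*(-17386 + 27915) = -116123/4*10529 = -1222659067/4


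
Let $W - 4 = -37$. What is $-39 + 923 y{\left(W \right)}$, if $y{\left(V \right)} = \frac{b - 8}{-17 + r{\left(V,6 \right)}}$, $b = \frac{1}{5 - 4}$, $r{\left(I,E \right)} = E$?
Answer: $\frac{6032}{11} \approx 548.36$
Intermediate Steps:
$W = -33$ ($W = 4 - 37 = -33$)
$b = 1$ ($b = 1^{-1} = 1$)
$y{\left(V \right)} = \frac{7}{11}$ ($y{\left(V \right)} = \frac{1 - 8}{-17 + 6} = - \frac{7}{-11} = \left(-7\right) \left(- \frac{1}{11}\right) = \frac{7}{11}$)
$-39 + 923 y{\left(W \right)} = -39 + 923 \cdot \frac{7}{11} = -39 + \frac{6461}{11} = \frac{6032}{11}$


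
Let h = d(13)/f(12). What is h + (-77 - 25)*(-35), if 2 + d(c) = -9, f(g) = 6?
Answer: 21409/6 ≈ 3568.2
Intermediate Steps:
d(c) = -11 (d(c) = -2 - 9 = -11)
h = -11/6 ≈ -1.8333
h + (-77 - 25)*(-35) = -11/6 + (-77 - 25)*(-35) = -11/6 - 102*(-35) = -11/6 + 3570 = 21409/6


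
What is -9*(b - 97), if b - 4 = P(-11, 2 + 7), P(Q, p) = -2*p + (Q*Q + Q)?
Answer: 9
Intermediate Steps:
P(Q, p) = Q + Q² - 2*p (P(Q, p) = -2*p + (Q² + Q) = -2*p + (Q + Q²) = Q + Q² - 2*p)
b = 96 (b = 4 + (-11 + (-11)² - 2*(2 + 7)) = 4 + (-11 + 121 - 2*9) = 4 + (-11 + 121 - 18) = 4 + 92 = 96)
-9*(b - 97) = -9*(96 - 97) = -9*(-1) = 9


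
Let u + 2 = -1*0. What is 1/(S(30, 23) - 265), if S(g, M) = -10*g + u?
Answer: -1/567 ≈ -0.0017637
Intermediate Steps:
u = -2 (u = -2 - 1*0 = -2 + 0 = -2)
S(g, M) = -2 - 10*g (S(g, M) = -10*g - 2 = -2 - 10*g)
1/(S(30, 23) - 265) = 1/((-2 - 10*30) - 265) = 1/((-2 - 300) - 265) = 1/(-302 - 265) = 1/(-567) = -1/567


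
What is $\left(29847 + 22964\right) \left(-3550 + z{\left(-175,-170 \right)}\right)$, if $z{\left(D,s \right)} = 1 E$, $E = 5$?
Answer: $-187214995$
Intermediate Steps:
$z{\left(D,s \right)} = 5$ ($z{\left(D,s \right)} = 1 \cdot 5 = 5$)
$\left(29847 + 22964\right) \left(-3550 + z{\left(-175,-170 \right)}\right) = \left(29847 + 22964\right) \left(-3550 + 5\right) = 52811 \left(-3545\right) = -187214995$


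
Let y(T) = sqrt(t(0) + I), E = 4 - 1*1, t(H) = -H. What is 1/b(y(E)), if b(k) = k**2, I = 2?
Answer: 1/2 ≈ 0.50000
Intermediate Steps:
E = 3 (E = 4 - 1 = 3)
y(T) = sqrt(2) (y(T) = sqrt(-1*0 + 2) = sqrt(0 + 2) = sqrt(2))
1/b(y(E)) = 1/((sqrt(2))**2) = 1/2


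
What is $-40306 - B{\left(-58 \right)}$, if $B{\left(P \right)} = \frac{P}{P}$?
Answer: $-40307$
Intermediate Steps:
$B{\left(P \right)} = 1$
$-40306 - B{\left(-58 \right)} = -40306 - 1 = -40307$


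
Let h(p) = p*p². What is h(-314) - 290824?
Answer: -31249968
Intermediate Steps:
h(p) = p³
h(-314) - 290824 = (-314)³ - 290824 = -30959144 - 290824 = -31249968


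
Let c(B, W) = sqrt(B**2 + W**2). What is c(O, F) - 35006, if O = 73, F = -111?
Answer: -35006 + 5*sqrt(706) ≈ -34873.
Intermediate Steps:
c(O, F) - 35006 = sqrt(73**2 + (-111)**2) - 35006 = sqrt(5329 + 12321) - 35006 = sqrt(17650) - 35006 = 5*sqrt(706) - 35006 = -35006 + 5*sqrt(706)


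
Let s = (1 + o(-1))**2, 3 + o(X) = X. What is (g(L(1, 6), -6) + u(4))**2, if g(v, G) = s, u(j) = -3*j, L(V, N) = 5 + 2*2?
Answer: 9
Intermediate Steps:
o(X) = -3 + X
L(V, N) = 9 (L(V, N) = 5 + 4 = 9)
s = 9 (s = (1 + (-3 - 1))**2 = (1 - 4)**2 = (-3)**2 = 9)
g(v, G) = 9
(g(L(1, 6), -6) + u(4))**2 = (9 - 3*4)**2 = (9 - 12)**2 = (-3)**2 = 9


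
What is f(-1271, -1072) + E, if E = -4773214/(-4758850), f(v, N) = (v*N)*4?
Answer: 12967982849007/2379425 ≈ 5.4500e+6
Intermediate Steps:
f(v, N) = 4*N*v (f(v, N) = (N*v)*4 = 4*N*v)
E = 2386607/2379425 (E = -4773214*(-1/4758850) = 2386607/2379425 ≈ 1.0030)
f(-1271, -1072) + E = 4*(-1072)*(-1271) + 2386607/2379425 = 5450048 + 2386607/2379425 = 12967982849007/2379425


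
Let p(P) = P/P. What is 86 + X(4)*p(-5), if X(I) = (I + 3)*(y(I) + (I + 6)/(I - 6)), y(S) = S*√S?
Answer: 107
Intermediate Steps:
y(S) = S^(3/2)
p(P) = 1
X(I) = (3 + I)*(I^(3/2) + (6 + I)/(-6 + I)) (X(I) = (I + 3)*(I^(3/2) + (I + 6)/(I - 6)) = (3 + I)*(I^(3/2) + (6 + I)/(-6 + I)))
86 + X(4)*p(-5) = 86 + ((18 + 4² + 4^(7/2) - 18*4^(3/2) - 3*4^(5/2) + 9*4)/(-6 + 4))*1 = 86 + ((18 + 16 + 128 - 18*8 - 3*32 + 36)/(-2))*1 = 86 - (18 + 16 + 128 - 144 - 96 + 36)/2*1 = 86 - ½*(-42)*1 = 86 + 21*1 = 86 + 21 = 107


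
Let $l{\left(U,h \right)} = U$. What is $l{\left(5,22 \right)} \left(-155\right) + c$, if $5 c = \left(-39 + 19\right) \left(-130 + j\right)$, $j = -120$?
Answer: $225$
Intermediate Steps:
$c = 1000$ ($c = \frac{\left(-39 + 19\right) \left(-130 - 120\right)}{5} = \frac{\left(-20\right) \left(-250\right)}{5} = \frac{1}{5} \cdot 5000 = 1000$)
$l{\left(5,22 \right)} \left(-155\right) + c = 5 \left(-155\right) + 1000 = -775 + 1000 = 225$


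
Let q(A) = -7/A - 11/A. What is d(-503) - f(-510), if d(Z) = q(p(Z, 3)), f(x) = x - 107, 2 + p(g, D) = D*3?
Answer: 4301/7 ≈ 614.43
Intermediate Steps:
p(g, D) = -2 + 3*D (p(g, D) = -2 + D*3 = -2 + 3*D)
f(x) = -107 + x
q(A) = -18/A
d(Z) = -18/7 (d(Z) = -18/(-2 + 3*3) = -18/(-2 + 9) = -18/7)
d(-503) - f(-510) = -18/7 - (-107 - 510) = -18/7 - 1*(-617) = -18/7 + 617 = 4301/7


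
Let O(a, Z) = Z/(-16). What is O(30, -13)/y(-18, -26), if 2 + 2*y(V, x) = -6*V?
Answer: 13/848 ≈ 0.015330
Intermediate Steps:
O(a, Z) = -Z/16 (O(a, Z) = Z*(-1/16) = -Z/16)
y(V, x) = -1 - 3*V (y(V, x) = -1 + (-6*V)/2 = -1 - 3*V)
O(30, -13)/y(-18, -26) = (-1/16*(-13))/(-1 - 3*(-18)) = 13/(16*(-1 + 54)) = (13/16)/53 = (13/16)*(1/53) = 13/848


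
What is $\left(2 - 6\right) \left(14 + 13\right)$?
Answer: $-108$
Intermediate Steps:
$\left(2 - 6\right) \left(14 + 13\right) = \left(2 - 6\right) 27 = \left(-4\right) 27 = -108$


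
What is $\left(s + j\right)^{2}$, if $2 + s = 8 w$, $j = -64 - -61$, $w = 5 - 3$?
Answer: $121$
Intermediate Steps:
$w = 2$
$j = -3$ ($j = -64 + 61 = -3$)
$s = 14$ ($s = -2 + 8 \cdot 2 = -2 + 16 = 14$)
$\left(s + j\right)^{2} = \left(14 - 3\right)^{2} = 11^{2} = 121$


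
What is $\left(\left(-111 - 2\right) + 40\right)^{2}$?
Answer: $5329$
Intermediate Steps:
$\left(\left(-111 - 2\right) + 40\right)^{2} = \left(-113 + 40\right)^{2} = \left(-73\right)^{2} = 5329$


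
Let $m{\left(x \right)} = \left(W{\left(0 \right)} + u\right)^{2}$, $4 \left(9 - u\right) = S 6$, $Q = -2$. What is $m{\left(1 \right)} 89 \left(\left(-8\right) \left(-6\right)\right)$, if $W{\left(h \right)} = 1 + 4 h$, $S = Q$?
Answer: $721968$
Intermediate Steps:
$S = -2$
$u = 12$ ($u = 9 - \frac{\left(-2\right) 6}{4} = 9 - -3 = 9 + 3 = 12$)
$m{\left(x \right)} = 169$ ($m{\left(x \right)} = \left(\left(1 + 4 \cdot 0\right) + 12\right)^{2} = \left(\left(1 + 0\right) + 12\right)^{2} = \left(1 + 12\right)^{2} = 13^{2} = 169$)
$m{\left(1 \right)} 89 \left(\left(-8\right) \left(-6\right)\right) = 169 \cdot 89 \left(\left(-8\right) \left(-6\right)\right) = 15041 \cdot 48 = 721968$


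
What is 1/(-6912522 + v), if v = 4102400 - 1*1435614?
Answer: -1/4245736 ≈ -2.3553e-7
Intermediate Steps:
v = 2666786 (v = 4102400 - 1435614 = 2666786)
1/(-6912522 + v) = 1/(-6912522 + 2666786) = 1/(-4245736) = -1/4245736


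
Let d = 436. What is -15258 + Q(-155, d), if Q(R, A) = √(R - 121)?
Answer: -15258 + 2*I*√69 ≈ -15258.0 + 16.613*I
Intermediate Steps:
Q(R, A) = √(-121 + R)
-15258 + Q(-155, d) = -15258 + √(-121 - 155) = -15258 + √(-276) = -15258 + 2*I*√69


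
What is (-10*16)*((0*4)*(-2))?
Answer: 0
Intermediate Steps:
(-10*16)*((0*4)*(-2)) = -0*(-2) = -160*0 = 0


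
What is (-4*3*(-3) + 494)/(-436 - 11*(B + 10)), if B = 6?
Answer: -265/306 ≈ -0.86601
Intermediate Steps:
(-4*3*(-3) + 494)/(-436 - 11*(B + 10)) = (-4*3*(-3) + 494)/(-436 - 11*(6 + 10)) = (-12*(-3) + 494)/(-436 - 11*16) = (36 + 494)/(-436 - 176) = 530/(-612) = -1/612*530 = -265/306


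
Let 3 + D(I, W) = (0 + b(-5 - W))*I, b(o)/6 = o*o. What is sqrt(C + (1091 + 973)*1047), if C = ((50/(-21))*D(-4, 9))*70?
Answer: 2*sqrt(736377) ≈ 1716.2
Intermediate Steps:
b(o) = 6*o**2 (b(o) = 6*(o*o) = 6*o**2)
D(I, W) = -3 + 6*I*(-5 - W)**2 (D(I, W) = -3 + (0 + 6*(-5 - W)**2)*I = -3 + (6*(-5 - W)**2)*I = -3 + 6*I*(-5 - W)**2)
C = 784500 (C = ((50/(-21))*(-3 + 6*(-4)*(5 + 9)**2))*70 = ((50*(-1/21))*(-3 + 6*(-4)*14**2))*70 = -50*(-3 + 6*(-4)*196)/21*70 = -50*(-3 - 4704)/21*70 = -50/21*(-4707)*70 = (78450/7)*70 = 784500)
sqrt(C + (1091 + 973)*1047) = sqrt(784500 + (1091 + 973)*1047) = sqrt(784500 + 2064*1047) = sqrt(784500 + 2161008) = sqrt(2945508) = 2*sqrt(736377)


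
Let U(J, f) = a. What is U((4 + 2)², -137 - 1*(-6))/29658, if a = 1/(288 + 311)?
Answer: 1/17765142 ≈ 5.6290e-8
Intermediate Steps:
a = 1/599 ≈ 0.0016694
U(J, f) = 1/599
U((4 + 2)², -137 - 1*(-6))/29658 = (1/599)/29658 = (1/599)*(1/29658) = 1/17765142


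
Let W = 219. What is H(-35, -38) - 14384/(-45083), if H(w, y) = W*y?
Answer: -375166342/45083 ≈ -8321.7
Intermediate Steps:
H(w, y) = 219*y
H(-35, -38) - 14384/(-45083) = 219*(-38) - 14384/(-45083) = -8322 - 14384*(-1/45083) = -8322 + 14384/45083 = -375166342/45083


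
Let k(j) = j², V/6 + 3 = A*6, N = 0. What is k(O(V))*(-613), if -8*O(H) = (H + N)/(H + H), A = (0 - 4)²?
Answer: -613/256 ≈ -2.3945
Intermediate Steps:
A = 16 (A = (-4)² = 16)
V = 558 (V = -18 + 6*(16*6) = -18 + 6*96 = -18 + 576 = 558)
O(H) = -1/16 (O(H) = -(H + 0)/(8*(H + H)) = -H/(8*(2*H)) = -H*1/(2*H)/8 = -⅛*½ = -1/16)
k(O(V))*(-613) = (-1/16)²*(-613) = (1/256)*(-613) = -613/256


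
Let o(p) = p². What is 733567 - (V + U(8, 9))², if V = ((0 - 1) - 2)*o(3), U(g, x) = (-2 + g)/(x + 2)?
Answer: 88676926/121 ≈ 7.3287e+5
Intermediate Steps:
U(g, x) = (-2 + g)/(2 + x)
V = -27 (V = ((0 - 1) - 2)*3² = (-1 - 2)*9 = -3*9 = -27)
733567 - (V + U(8, 9))² = 733567 - (-27 + (-2 + 8)/(2 + 9))² = 733567 - (-27 + 6/11)² = 733567 - (-291/11)² = 733567 - 1*84681/121 = 733567 - 84681/121 = 88676926/121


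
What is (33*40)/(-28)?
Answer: -330/7 ≈ -47.143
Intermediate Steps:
(33*40)/(-28) = 1320*(-1/28) = -330/7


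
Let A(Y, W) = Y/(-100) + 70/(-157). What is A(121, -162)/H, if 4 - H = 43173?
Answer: 25997/677753300 ≈ 3.8358e-5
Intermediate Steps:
A(Y, W) = -70/157 - Y/100 (A(Y, W) = Y*(-1/100) + 70*(-1/157) = -Y/100 - 70/157 = -70/157 - Y/100)
H = -43169 (H = 4 - 1*43173 = 4 - 43173 = -43169)
A(121, -162)/H = (-70/157 - 1/100*121)/(-43169) = (-70/157 - 121/100)*(-1/43169) = -25997/15700*(-1/43169) = 25997/677753300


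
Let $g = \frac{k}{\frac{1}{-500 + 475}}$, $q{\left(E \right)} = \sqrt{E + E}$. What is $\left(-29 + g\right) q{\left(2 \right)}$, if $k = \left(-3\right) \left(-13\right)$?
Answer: $-2008$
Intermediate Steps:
$k = 39$
$q{\left(E \right)} = \sqrt{2} \sqrt{E}$ ($q{\left(E \right)} = \sqrt{2 E} = \sqrt{2} \sqrt{E}$)
$g = -975$ ($g = \frac{39}{\frac{1}{-500 + 475}} = \frac{39}{\frac{1}{-25}} = \frac{39}{- \frac{1}{25}} = 39 \left(-25\right) = -975$)
$\left(-29 + g\right) q{\left(2 \right)} = \left(-29 - 975\right) \sqrt{2} \sqrt{2} = \left(-1004\right) 2 = -2008$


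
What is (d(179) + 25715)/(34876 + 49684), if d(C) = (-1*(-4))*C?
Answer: 26431/84560 ≈ 0.31257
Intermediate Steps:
d(C) = 4*C
(d(179) + 25715)/(34876 + 49684) = (4*179 + 25715)/(34876 + 49684) = (716 + 25715)/84560 = 26431*(1/84560) = 26431/84560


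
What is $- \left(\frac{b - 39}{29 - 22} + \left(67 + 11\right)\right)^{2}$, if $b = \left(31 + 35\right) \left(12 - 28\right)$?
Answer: $- \frac{301401}{49} \approx -6151.0$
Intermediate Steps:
$b = -1056$ ($b = 66 \left(-16\right) = -1056$)
$- \left(\frac{b - 39}{29 - 22} + \left(67 + 11\right)\right)^{2} = - \left(\frac{-1056 - 39}{29 - 22} + \left(67 + 11\right)\right)^{2} = - \left(- \frac{1095}{7} + 78\right)^{2} = - \left(- \frac{549}{7}\right)^{2} = \left(-1\right) \frac{301401}{49} = - \frac{301401}{49}$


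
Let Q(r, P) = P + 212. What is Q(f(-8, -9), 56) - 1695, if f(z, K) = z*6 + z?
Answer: -1427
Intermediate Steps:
f(z, K) = 7*z (f(z, K) = 6*z + z = 7*z)
Q(r, P) = 212 + P
Q(f(-8, -9), 56) - 1695 = (212 + 56) - 1695 = 268 - 1695 = -1427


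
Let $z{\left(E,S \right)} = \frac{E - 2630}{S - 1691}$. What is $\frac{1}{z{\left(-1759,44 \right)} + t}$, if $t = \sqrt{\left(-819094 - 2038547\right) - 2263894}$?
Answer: $\frac{803187}{1543637910904} - \frac{301401 i \sqrt{5121535}}{1543637910904} \approx 5.2032 \cdot 10^{-7} - 0.00044187 i$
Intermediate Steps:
$z{\left(E,S \right)} = \frac{-2630 + E}{-1691 + S}$
$t = i \sqrt{5121535}$ ($t = \sqrt{-2857641 - 2263894} = \sqrt{-5121535} = i \sqrt{5121535} \approx 2263.1 i$)
$\frac{1}{z{\left(-1759,44 \right)} + t} = \frac{1}{\frac{-2630 - 1759}{-1691 + 44} + i \sqrt{5121535}} = \frac{1}{\frac{1}{-1647} \left(-4389\right) + i \sqrt{5121535}} = \frac{1}{\left(- \frac{1}{1647}\right) \left(-4389\right) + i \sqrt{5121535}} = \frac{1}{\frac{1463}{549} + i \sqrt{5121535}}$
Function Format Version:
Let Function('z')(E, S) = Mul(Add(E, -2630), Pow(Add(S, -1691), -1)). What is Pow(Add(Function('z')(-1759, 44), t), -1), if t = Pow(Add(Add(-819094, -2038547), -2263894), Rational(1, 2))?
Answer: Add(Rational(803187, 1543637910904), Mul(Rational(-301401, 1543637910904), I, Pow(5121535, Rational(1, 2)))) ≈ Add(5.2032e-7, Mul(-0.00044187, I))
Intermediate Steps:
Function('z')(E, S) = Mul(Pow(Add(-1691, S), -1), Add(-2630, E)) (Function('z')(E, S) = Mul(Add(-2630, E), Pow(Add(-1691, S), -1)) = Mul(Pow(Add(-1691, S), -1), Add(-2630, E)))
t = Mul(I, Pow(5121535, Rational(1, 2))) (t = Pow(Add(-2857641, -2263894), Rational(1, 2)) = Pow(-5121535, Rational(1, 2)) = Mul(I, Pow(5121535, Rational(1, 2))) ≈ Mul(2263.1, I))
Pow(Add(Function('z')(-1759, 44), t), -1) = Pow(Add(Mul(Pow(Add(-1691, 44), -1), Add(-2630, -1759)), Mul(I, Pow(5121535, Rational(1, 2)))), -1) = Pow(Add(Mul(Pow(-1647, -1), -4389), Mul(I, Pow(5121535, Rational(1, 2)))), -1) = Pow(Add(Mul(Rational(-1, 1647), -4389), Mul(I, Pow(5121535, Rational(1, 2)))), -1) = Pow(Add(Rational(1463, 549), Mul(I, Pow(5121535, Rational(1, 2)))), -1)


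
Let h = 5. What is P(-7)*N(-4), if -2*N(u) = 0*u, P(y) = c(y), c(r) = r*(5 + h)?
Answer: 0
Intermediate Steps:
c(r) = 10*r (c(r) = r*(5 + 5) = r*10 = 10*r)
P(y) = 10*y
N(u) = 0 (N(u) = -0*u = -½*0 = 0)
P(-7)*N(-4) = (10*(-7))*0 = -70*0 = 0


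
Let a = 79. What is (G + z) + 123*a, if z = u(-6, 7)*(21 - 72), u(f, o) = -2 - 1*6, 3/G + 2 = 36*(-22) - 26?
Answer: 8302497/820 ≈ 10125.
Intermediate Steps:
G = -3/820 (G = 3/(-2 + (36*(-22) - 26)) = 3/(-2 + (-792 - 26)) = 3/(-2 - 818) = 3/(-820) = 3*(-1/820) = -3/820 ≈ -0.0036585)
u(f, o) = -8 (u(f, o) = -2 - 6 = -8)
z = 408 (z = -8*(21 - 72) = -8*(-51) = 408)
(G + z) + 123*a = (-3/820 + 408) + 123*79 = 334557/820 + 9717 = 8302497/820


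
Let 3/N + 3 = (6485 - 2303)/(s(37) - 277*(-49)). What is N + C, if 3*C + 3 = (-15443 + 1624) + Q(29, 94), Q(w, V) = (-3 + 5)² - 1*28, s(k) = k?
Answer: -9399087/2036 ≈ -4616.4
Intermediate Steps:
N = -6805/6108 (N = 3/(-3 + (6485 - 2303)/(37 - 277*(-49))) = 3/(-3 + 4182/(37 + 13573)) = 3/(-3 + 4182/13610) = 3/(-3 + 4182*(1/13610)) = 3/(-3 + 2091/6805) = 3/(-18324/6805) = 3*(-6805/18324) = -6805/6108 ≈ -1.1141)
Q(w, V) = -24 (Q(w, V) = 2² - 28 = 4 - 28 = -24)
C = -13846/3 (C = -1 + ((-15443 + 1624) - 24)/3 = -1 + (-13819 - 24)/3 = -1 + (⅓)*(-13843) = -1 - 13843/3 = -13846/3 ≈ -4615.3)
N + C = -6805/6108 - 13846/3 = -9399087/2036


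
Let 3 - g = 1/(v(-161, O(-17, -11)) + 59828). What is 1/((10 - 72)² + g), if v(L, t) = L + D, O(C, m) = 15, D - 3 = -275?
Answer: 59395/228492564 ≈ 0.00025994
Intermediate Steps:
D = -272 (D = 3 - 275 = -272)
v(L, t) = -272 + L (v(L, t) = L - 272 = -272 + L)
g = 178184/59395 (g = 3 - 1/((-272 - 161) + 59828) = 3 - 1/(-433 + 59828) = 3 - 1/59395 = 178184/59395 ≈ 3.0000)
1/((10 - 72)² + g) = 1/((10 - 72)² + 178184/59395) = 1/((-62)² + 178184/59395) = 1/(3844 + 178184/59395) = 1/(228492564/59395) = 59395/228492564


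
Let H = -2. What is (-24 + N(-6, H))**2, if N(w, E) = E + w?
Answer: 1024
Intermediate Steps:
(-24 + N(-6, H))**2 = (-24 + (-2 - 6))**2 = (-24 - 8)**2 = (-32)**2 = 1024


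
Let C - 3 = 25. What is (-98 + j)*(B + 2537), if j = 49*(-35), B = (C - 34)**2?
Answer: -4664849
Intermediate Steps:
C = 28 (C = 3 + 25 = 28)
B = 36 (B = (28 - 34)**2 = (-6)**2 = 36)
j = -1715
(-98 + j)*(B + 2537) = (-98 - 1715)*(36 + 2537) = -1813*2573 = -4664849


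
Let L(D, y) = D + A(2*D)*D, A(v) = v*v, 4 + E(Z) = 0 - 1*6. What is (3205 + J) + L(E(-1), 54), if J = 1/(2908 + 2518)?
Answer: -4367929/5426 ≈ -805.00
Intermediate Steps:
E(Z) = -10 (E(Z) = -4 + (0 - 1*6) = -4 + (0 - 6) = -4 - 6 = -10)
J = 1/5426 ≈ 0.00018430
A(v) = v²
L(D, y) = D + 4*D³ (L(D, y) = D + (2*D)²*D = D + (4*D²)*D = D + 4*D³)
(3205 + J) + L(E(-1), 54) = (3205 + 1/5426) + (-10 + 4*(-10)³) = 17390331/5426 + (-10 + 4*(-1000)) = 17390331/5426 + (-10 - 4000) = 17390331/5426 - 4010 = -4367929/5426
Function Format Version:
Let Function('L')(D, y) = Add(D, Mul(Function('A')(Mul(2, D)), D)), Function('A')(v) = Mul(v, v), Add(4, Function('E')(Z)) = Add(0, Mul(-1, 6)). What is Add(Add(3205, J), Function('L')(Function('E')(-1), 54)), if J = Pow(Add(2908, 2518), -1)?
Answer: Rational(-4367929, 5426) ≈ -805.00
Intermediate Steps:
Function('E')(Z) = -10 (Function('E')(Z) = Add(-4, Add(0, Mul(-1, 6))) = Add(-4, Add(0, -6)) = Add(-4, -6) = -10)
J = Rational(1, 5426) (J = Pow(5426, -1) = Rational(1, 5426) ≈ 0.00018430)
Function('A')(v) = Pow(v, 2)
Function('L')(D, y) = Add(D, Mul(4, Pow(D, 3))) (Function('L')(D, y) = Add(D, Mul(Pow(Mul(2, D), 2), D)) = Add(D, Mul(Mul(4, Pow(D, 2)), D)) = Add(D, Mul(4, Pow(D, 3))))
Add(Add(3205, J), Function('L')(Function('E')(-1), 54)) = Add(Add(3205, Rational(1, 5426)), Add(-10, Mul(4, Pow(-10, 3)))) = Add(Rational(17390331, 5426), Add(-10, Mul(4, -1000))) = Add(Rational(17390331, 5426), Add(-10, -4000)) = Add(Rational(17390331, 5426), -4010) = Rational(-4367929, 5426)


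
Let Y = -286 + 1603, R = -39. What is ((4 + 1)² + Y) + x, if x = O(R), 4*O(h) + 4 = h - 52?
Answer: 5273/4 ≈ 1318.3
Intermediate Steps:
O(h) = -14 + h/4 (O(h) = -1 + (h - 52)/4 = -1 + (-52 + h)/4 = -1 + (-13 + h/4) = -14 + h/4)
x = -95/4 (x = -14 + (¼)*(-39) = -14 - 39/4 = -95/4 ≈ -23.750)
Y = 1317
((4 + 1)² + Y) + x = ((4 + 1)² + 1317) - 95/4 = (5² + 1317) - 95/4 = (25 + 1317) - 95/4 = 1342 - 95/4 = 5273/4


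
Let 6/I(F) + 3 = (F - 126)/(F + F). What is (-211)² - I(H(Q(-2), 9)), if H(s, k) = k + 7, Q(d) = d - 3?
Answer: 4585759/103 ≈ 44522.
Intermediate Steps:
Q(d) = -3 + d
H(s, k) = 7 + k
I(F) = 6/(-3 + (-126 + F)/(2*F)) (I(F) = 6/(-3 + (F - 126)/(F + F)) = 6/(-3 + (-126 + F)/((2*F))) = 6/(-3 + (-126 + F)*(1/(2*F))) = 6/(-3 + (-126 + F)/(2*F)))
(-211)² - I(H(Q(-2), 9)) = (-211)² - (-12)*(7 + 9)/(126 + 5*(7 + 9)) = 44521 - (-12)*16/(126 + 5*16) = 44521 - (-12)*16/(126 + 80) = 44521 - (-12)*16/206 = 44521 - 1*(-96/103) = 44521 + 96/103 = 4585759/103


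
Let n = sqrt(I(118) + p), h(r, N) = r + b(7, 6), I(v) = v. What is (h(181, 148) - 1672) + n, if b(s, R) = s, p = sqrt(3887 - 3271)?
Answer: -1484 + sqrt(118 + 2*sqrt(154)) ≈ -1472.0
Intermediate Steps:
p = 2*sqrt(154) (p = sqrt(616) = 2*sqrt(154) ≈ 24.819)
h(r, N) = 7 + r (h(r, N) = r + 7 = 7 + r)
n = sqrt(118 + 2*sqrt(154)) ≈ 11.951
(h(181, 148) - 1672) + n = ((7 + 181) - 1672) + sqrt(118 + 2*sqrt(154)) = (188 - 1672) + sqrt(118 + 2*sqrt(154)) = -1484 + sqrt(118 + 2*sqrt(154))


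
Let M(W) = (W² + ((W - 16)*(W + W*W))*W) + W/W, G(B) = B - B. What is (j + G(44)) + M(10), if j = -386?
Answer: -6885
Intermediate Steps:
G(B) = 0
M(W) = 1 + W² + W*(-16 + W)*(W + W²) (M(W) = (W² + ((-16 + W)*(W + W²))*W) + 1 = (W² + W*(-16 + W)*(W + W²)) + 1 = 1 + W² + W*(-16 + W)*(W + W²))
(j + G(44)) + M(10) = (-386 + 0) + (1 + 10⁴ - 15*10² - 15*10³) = -386 + (1 + 10000 - 15*100 - 15*1000) = -386 + (1 + 10000 - 1500 - 15000) = -386 - 6499 = -6885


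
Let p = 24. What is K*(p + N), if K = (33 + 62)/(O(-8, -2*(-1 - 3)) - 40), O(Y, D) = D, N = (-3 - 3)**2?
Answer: -1425/8 ≈ -178.13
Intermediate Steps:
N = 36 (N = (-6)**2 = 36)
K = -95/32 (K = (33 + 62)/(-2*(-1 - 3) - 40) = 95/(-2*(-4) - 40) = 95/(8 - 40) = 95/(-32) = 95*(-1/32) = -95/32 ≈ -2.9688)
K*(p + N) = -95*(24 + 36)/32 = -95/32*60 = -1425/8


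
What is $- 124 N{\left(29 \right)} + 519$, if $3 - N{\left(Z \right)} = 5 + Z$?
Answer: $4363$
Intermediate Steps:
$N{\left(Z \right)} = -2 - Z$ ($N{\left(Z \right)} = 3 - \left(5 + Z\right) = -2 - Z$)
$- 124 N{\left(29 \right)} + 519 = - 124 \left(-2 - 29\right) + 519 = \left(-124\right) \left(-31\right) + 519 = 3844 + 519 = 4363$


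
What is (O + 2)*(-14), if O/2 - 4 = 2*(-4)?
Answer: 84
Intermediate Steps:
O = -8 (O = 8 + 2*(2*(-4)) = 8 + 2*(-8) = 8 - 16 = -8)
(O + 2)*(-14) = (-8 + 2)*(-14) = -6*(-14) = 84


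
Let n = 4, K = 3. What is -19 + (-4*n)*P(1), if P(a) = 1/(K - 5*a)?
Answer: -11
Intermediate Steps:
P(a) = 1/(3 - 5*a)
-19 + (-4*n)*P(1) = -19 + (-4*4)*(-1/(-3 + 5*1)) = -19 - (-16)/(-3 + 5) = -19 - (-16)/2 = -19 - 16*(-½) = -19 + 8 = -11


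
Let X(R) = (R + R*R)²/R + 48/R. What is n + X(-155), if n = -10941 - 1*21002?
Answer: -574728113/155 ≈ -3.7079e+6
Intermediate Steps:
X(R) = 48/R + (R + R²)²/R (X(R) = (R + R²)²/R + 48/R = 48/R + (R + R²)²/R)
n = -31943 (n = -10941 - 21002 = -31943)
n + X(-155) = -31943 + (48/(-155) - 155*(1 - 155)²) = -31943 + (48*(-1/155) - 155*(-154)²) = -31943 + (-48/155 - 155*23716) = -31943 + (-48/155 - 3675980) = -31943 - 569776948/155 = -574728113/155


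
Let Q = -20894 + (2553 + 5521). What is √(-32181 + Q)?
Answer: I*√45001 ≈ 212.13*I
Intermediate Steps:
Q = -12820 (Q = -20894 + 8074 = -12820)
√(-32181 + Q) = √(-32181 - 12820) = √(-45001) = I*√45001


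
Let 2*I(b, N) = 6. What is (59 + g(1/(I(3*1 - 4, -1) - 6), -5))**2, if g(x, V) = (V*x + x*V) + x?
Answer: 3844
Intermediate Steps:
I(b, N) = 3 (I(b, N) = (1/2)*6 = 3)
g(x, V) = x + 2*V*x (g(x, V) = (V*x + V*x) + x = 2*V*x + x = x + 2*V*x)
(59 + g(1/(I(3*1 - 4, -1) - 6), -5))**2 = (59 + (1 + 2*(-5))/(3 - 6))**2 = (59 + (1 - 10)/(-3))**2 = (59 - 1/3*(-9))**2 = (59 + 3)**2 = 62**2 = 3844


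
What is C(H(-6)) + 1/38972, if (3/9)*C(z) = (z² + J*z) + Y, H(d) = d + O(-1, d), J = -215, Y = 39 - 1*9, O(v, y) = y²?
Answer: -645376319/38972 ≈ -16560.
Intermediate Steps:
Y = 30 (Y = 39 - 9 = 30)
H(d) = d + d²
C(z) = 90 - 645*z + 3*z² (C(z) = 3*((z² - 215*z) + 30) = 3*(30 + z² - 215*z) = 90 - 645*z + 3*z²)
C(H(-6)) + 1/38972 = (90 - (-3870)*(1 - 6) + 3*(-6*(1 - 6))²) + 1/38972 = (90 - (-3870)*(-5) + 3*(-6*(-5))²) + 1/38972 = (90 - 645*30 + 3*30²) + 1/38972 = (90 - 19350 + 3*900) + 1/38972 = (90 - 19350 + 2700) + 1/38972 = -16560 + 1/38972 = -645376319/38972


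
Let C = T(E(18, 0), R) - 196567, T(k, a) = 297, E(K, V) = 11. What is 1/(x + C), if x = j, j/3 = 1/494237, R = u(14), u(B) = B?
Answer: -494237/97003895987 ≈ -5.0950e-6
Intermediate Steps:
R = 14
j = 3/494237 ≈ 6.0700e-6
x = 3/494237 ≈ 6.0700e-6
C = -196270 (C = 297 - 196567 = -196270)
1/(x + C) = 1/(3/494237 - 196270) = 1/(-97003895987/494237) = -494237/97003895987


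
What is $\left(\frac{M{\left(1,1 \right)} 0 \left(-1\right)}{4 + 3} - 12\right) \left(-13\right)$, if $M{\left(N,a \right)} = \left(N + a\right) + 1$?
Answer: $156$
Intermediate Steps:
$M{\left(N,a \right)} = 1 + N + a$
$\left(\frac{M{\left(1,1 \right)} 0 \left(-1\right)}{4 + 3} - 12\right) \left(-13\right) = \left(\frac{\left(1 + 1 + 1\right) 0 \left(-1\right)}{4 + 3} - 12\right) \left(-13\right) = \left(\frac{3 \cdot 0}{7} - 12\right) \left(-13\right) = \left(0 \cdot \frac{1}{7} - 12\right) \left(-13\right) = \left(0 - 12\right) \left(-13\right) = \left(-12\right) \left(-13\right) = 156$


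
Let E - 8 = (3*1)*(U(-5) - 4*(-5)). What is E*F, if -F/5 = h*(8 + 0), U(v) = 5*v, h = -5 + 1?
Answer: -1120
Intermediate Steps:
h = -4
F = 160 (F = -(-20)*(8 + 0) = -(-20)*8 = -5*(-32) = 160)
E = -7 (E = 8 + (3*1)*(5*(-5) - 4*(-5)) = 8 + 3*(-25 + 20) = 8 + 3*(-5) = 8 - 15 = -7)
E*F = -7*160 = -1120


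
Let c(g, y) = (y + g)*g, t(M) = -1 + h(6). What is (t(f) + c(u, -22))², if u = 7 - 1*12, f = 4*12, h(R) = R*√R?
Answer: 18172 + 1608*√6 ≈ 22111.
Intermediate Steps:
h(R) = R^(3/2)
f = 48
t(M) = -1 + 6*√6 (t(M) = -1 + 6^(3/2) = -1 + 6*√6)
u = -5 (u = 7 - 12 = -5)
c(g, y) = g*(g + y) (c(g, y) = (g + y)*g = g*(g + y))
(t(f) + c(u, -22))² = ((-1 + 6*√6) - 5*(-5 - 22))² = ((-1 + 6*√6) - 5*(-27))² = ((-1 + 6*√6) + 135)² = (134 + 6*√6)²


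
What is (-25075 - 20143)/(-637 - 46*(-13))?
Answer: 45218/39 ≈ 1159.4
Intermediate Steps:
(-25075 - 20143)/(-637 - 46*(-13)) = -45218/(-637 + 598) = -45218/(-39) = -45218*(-1/39) = 45218/39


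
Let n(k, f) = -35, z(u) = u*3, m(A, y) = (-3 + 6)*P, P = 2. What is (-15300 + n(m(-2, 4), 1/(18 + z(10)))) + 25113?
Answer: 9778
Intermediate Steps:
m(A, y) = 6 (m(A, y) = (-3 + 6)*2 = 3*2 = 6)
z(u) = 3*u
(-15300 + n(m(-2, 4), 1/(18 + z(10)))) + 25113 = (-15300 - 35) + 25113 = -15335 + 25113 = 9778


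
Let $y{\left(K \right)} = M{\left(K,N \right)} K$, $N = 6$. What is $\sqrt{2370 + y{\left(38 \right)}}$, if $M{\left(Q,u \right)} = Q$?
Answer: $\sqrt{3814} \approx 61.758$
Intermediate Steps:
$y{\left(K \right)} = K^{2}$ ($y{\left(K \right)} = K K = K^{2}$)
$\sqrt{2370 + y{\left(38 \right)}} = \sqrt{2370 + 38^{2}} = \sqrt{2370 + 1444} = \sqrt{3814}$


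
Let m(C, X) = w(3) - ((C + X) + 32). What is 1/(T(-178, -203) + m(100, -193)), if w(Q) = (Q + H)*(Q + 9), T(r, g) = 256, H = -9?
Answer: 1/245 ≈ 0.0040816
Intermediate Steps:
w(Q) = (-9 + Q)*(9 + Q) (w(Q) = (Q - 9)*(Q + 9) = (-9 + Q)*(9 + Q))
m(C, X) = -104 - C - X (m(C, X) = (-81 + 3²) - ((C + X) + 32) = (-81 + 9) - (32 + C + X) = -72 + (-32 - C - X) = -104 - C - X)
1/(T(-178, -203) + m(100, -193)) = 1/(256 + (-104 - 1*100 - 1*(-193))) = 1/(256 + (-104 - 100 + 193)) = 1/(256 - 11) = 1/245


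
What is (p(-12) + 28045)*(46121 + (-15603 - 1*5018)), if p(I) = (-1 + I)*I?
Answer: 719125500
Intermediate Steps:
p(I) = I*(-1 + I)
(p(-12) + 28045)*(46121 + (-15603 - 1*5018)) = (-12*(-1 - 12) + 28045)*(46121 + (-15603 - 1*5018)) = (-12*(-13) + 28045)*(46121 + (-15603 - 5018)) = (156 + 28045)*(46121 - 20621) = 28201*25500 = 719125500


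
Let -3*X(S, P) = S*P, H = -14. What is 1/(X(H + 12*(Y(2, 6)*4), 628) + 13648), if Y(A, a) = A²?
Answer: -3/70840 ≈ -4.2349e-5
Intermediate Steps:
X(S, P) = -P*S/3 (X(S, P) = -S*P/3 = -P*S/3)
1/(X(H + 12*(Y(2, 6)*4), 628) + 13648) = 1/(-⅓*628*(-14 + 12*(2²*4)) + 13648) = 1/(-⅓*628*(-14 + 12*(4*4)) + 13648) = 1/(-⅓*628*(-14 + 12*16) + 13648) = 1/(-⅓*628*(-14 + 192) + 13648) = 1/(-⅓*628*178 + 13648) = 1/(-111784/3 + 13648) = 1/(-70840/3) = -3/70840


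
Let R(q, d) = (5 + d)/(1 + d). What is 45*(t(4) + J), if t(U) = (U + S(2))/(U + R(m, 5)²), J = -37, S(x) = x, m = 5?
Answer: -99135/61 ≈ -1625.2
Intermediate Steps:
R(q, d) = (5 + d)/(1 + d)
t(U) = (2 + U)/(25/9 + U) (t(U) = (U + 2)/(U + ((5 + 5)/(1 + 5))²) = (2 + U)/(U + (10/6)²) = (2 + U)/(U + ((⅙)*10)²) = (2 + U)/(U + (5/3)²) = (2 + U)/(U + 25/9) = (2 + U)/(25/9 + U))
45*(t(4) + J) = 45*(9*(2 + 4)/(25 + 9*4) - 37) = 45*(9*6/(25 + 36) - 37) = 45*(9*6/61 - 37) = 45*(9*(1/61)*6 - 37) = 45*(54/61 - 37) = 45*(-2203/61) = -99135/61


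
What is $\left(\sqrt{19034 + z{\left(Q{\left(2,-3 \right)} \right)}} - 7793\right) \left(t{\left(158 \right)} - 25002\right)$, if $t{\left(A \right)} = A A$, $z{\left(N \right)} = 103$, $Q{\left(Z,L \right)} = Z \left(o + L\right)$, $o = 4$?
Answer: $296134 - 38 \sqrt{19137} \approx 2.9088 \cdot 10^{5}$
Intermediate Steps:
$Q{\left(Z,L \right)} = Z \left(4 + L\right)$
$t{\left(A \right)} = A^{2}$
$\left(\sqrt{19034 + z{\left(Q{\left(2,-3 \right)} \right)}} - 7793\right) \left(t{\left(158 \right)} - 25002\right) = \left(\sqrt{19034 + 103} - 7793\right) \left(158^{2} - 25002\right) = \left(\sqrt{19137} - 7793\right) \left(24964 - 25002\right) = \left(-7793 + \sqrt{19137}\right) \left(-38\right) = 296134 - 38 \sqrt{19137}$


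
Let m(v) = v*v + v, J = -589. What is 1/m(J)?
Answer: 1/346332 ≈ 2.8874e-6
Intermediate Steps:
m(v) = v + v² (m(v) = v² + v = v + v²)
1/m(J) = 1/(-589*(1 - 589)) = 1/(-589*(-588)) = 1/346332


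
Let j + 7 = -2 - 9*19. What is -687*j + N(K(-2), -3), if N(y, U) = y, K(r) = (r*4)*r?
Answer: 123676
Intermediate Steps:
K(r) = 4*r² (K(r) = (4*r)*r = 4*r²)
j = -180 (j = -7 + (-2 - 9*19) = -7 + (-2 - 171) = -7 - 173 = -180)
-687*j + N(K(-2), -3) = -687*(-180) + 4*(-2)² = 123660 + 4*4 = 123660 + 16 = 123676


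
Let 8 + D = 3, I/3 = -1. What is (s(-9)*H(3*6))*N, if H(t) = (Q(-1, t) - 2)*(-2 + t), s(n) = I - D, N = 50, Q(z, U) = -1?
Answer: -4800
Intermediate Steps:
I = -3 (I = 3*(-1) = -3)
D = -5 (D = -8 + 3 = -5)
s(n) = 2 (s(n) = -3 - 1*(-5) = -3 + 5 = 2)
H(t) = 6 - 3*t (H(t) = (-1 - 2)*(-2 + t) = -3*(-2 + t) = 6 - 3*t)
(s(-9)*H(3*6))*N = (2*(6 - 9*6))*50 = (2*(6 - 3*18))*50 = (2*(6 - 54))*50 = (2*(-48))*50 = -96*50 = -4800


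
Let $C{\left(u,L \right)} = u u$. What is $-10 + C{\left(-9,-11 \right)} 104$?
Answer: $8414$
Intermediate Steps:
$C{\left(u,L \right)} = u^{2}$
$-10 + C{\left(-9,-11 \right)} 104 = -10 + \left(-9\right)^{2} \cdot 104 = -10 + 81 \cdot 104 = -10 + 8424 = 8414$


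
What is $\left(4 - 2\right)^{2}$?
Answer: $4$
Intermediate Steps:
$\left(4 - 2\right)^{2} = 2^{2} = 4$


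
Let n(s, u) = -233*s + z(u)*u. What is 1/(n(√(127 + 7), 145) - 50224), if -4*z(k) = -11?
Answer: -797204/39604492985 + 3728*√134/39604492985 ≈ -1.9039e-5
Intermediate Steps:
z(k) = 11/4 (z(k) = -¼*(-11) = 11/4)
n(s, u) = -233*s + 11*u/4
1/(n(√(127 + 7), 145) - 50224) = 1/((-233*√(127 + 7) + (11/4)*145) - 50224) = 1/((-233*√134 + 1595/4) - 50224) = 1/((1595/4 - 233*√134) - 50224) = 1/(-199301/4 - 233*√134)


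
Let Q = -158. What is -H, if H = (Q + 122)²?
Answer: -1296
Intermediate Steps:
H = 1296 (H = (-158 + 122)² = (-36)² = 1296)
-H = -1*1296 = -1296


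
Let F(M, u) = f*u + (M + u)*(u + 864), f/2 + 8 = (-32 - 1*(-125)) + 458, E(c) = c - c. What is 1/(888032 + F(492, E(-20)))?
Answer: 1/1313120 ≈ 7.6155e-7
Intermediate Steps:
E(c) = 0
f = 1086 (f = -16 + 2*((-32 - 1*(-125)) + 458) = -16 + 2*((-32 + 125) + 458) = -16 + 2*(93 + 458) = -16 + 2*551 = -16 + 1102 = 1086)
F(M, u) = 1086*u + (864 + u)*(M + u) (F(M, u) = 1086*u + (M + u)*(u + 864) = 1086*u + (M + u)*(864 + u) = 1086*u + (864 + u)*(M + u))
1/(888032 + F(492, E(-20))) = 1/(888032 + (0² + 864*492 + 1950*0 + 492*0)) = 1/(888032 + (0 + 425088 + 0 + 0)) = 1/(888032 + 425088) = 1/1313120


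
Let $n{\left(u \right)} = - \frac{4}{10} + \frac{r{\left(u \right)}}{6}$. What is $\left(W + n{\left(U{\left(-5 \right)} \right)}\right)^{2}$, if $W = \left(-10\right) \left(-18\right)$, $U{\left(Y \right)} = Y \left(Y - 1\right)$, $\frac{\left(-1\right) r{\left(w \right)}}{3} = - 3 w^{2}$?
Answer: $\frac{58491904}{25} \approx 2.3397 \cdot 10^{6}$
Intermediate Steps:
$r{\left(w \right)} = 9 w^{2}$ ($r{\left(w \right)} = - 3 \left(- 3 w^{2}\right) = 9 w^{2}$)
$U{\left(Y \right)} = Y \left(-1 + Y\right)$
$n{\left(u \right)} = - \frac{2}{5} + \frac{3 u^{2}}{2}$ ($n{\left(u \right)} = - \frac{4}{10} + \frac{9 u^{2}}{6} = \left(-4\right) \frac{1}{10} + 9 u^{2} \cdot \frac{1}{6} = - \frac{2}{5} + \frac{3 u^{2}}{2}$)
$W = 180$
$\left(W + n{\left(U{\left(-5 \right)} \right)}\right)^{2} = \left(180 - \left(\frac{2}{5} - \frac{3 \left(- 5 \left(-1 - 5\right)\right)^{2}}{2}\right)\right)^{2} = \left(180 - \left(\frac{2}{5} - \frac{3 \left(\left(-5\right) \left(-6\right)\right)^{2}}{2}\right)\right)^{2} = \left(180 - \left(\frac{2}{5} - \frac{3 \cdot 30^{2}}{2}\right)\right)^{2} = \left(180 + \left(- \frac{2}{5} + \frac{3}{2} \cdot 900\right)\right)^{2} = \left(180 + \left(- \frac{2}{5} + 1350\right)\right)^{2} = \left(180 + \frac{6748}{5}\right)^{2} = \left(\frac{7648}{5}\right)^{2} = \frac{58491904}{25}$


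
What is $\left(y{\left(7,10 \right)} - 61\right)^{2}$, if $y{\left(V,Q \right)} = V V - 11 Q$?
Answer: $14884$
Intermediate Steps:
$y{\left(V,Q \right)} = V^{2} - 11 Q$
$\left(y{\left(7,10 \right)} - 61\right)^{2} = \left(\left(7^{2} - 110\right) - 61\right)^{2} = \left(\left(49 - 110\right) - 61\right)^{2} = \left(-61 - 61\right)^{2} = \left(-122\right)^{2} = 14884$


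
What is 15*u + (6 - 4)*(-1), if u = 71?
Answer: 1063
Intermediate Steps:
15*u + (6 - 4)*(-1) = 15*71 + (6 - 4)*(-1) = 1065 + 2*(-1) = 1065 - 2 = 1063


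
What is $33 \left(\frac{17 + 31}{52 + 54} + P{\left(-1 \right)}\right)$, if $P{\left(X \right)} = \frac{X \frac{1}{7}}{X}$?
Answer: $\frac{7293}{371} \approx 19.658$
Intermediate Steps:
$P{\left(X \right)} = \frac{1}{7}$ ($P{\left(X \right)} = \frac{X \frac{1}{7}}{X} = \frac{\frac{1}{7} X}{X} = \frac{1}{7}$)
$33 \left(\frac{17 + 31}{52 + 54} + P{\left(-1 \right)}\right) = 33 \left(\frac{17 + 31}{52 + 54} + \frac{1}{7}\right) = 33 \left(\frac{48}{106} + \frac{1}{7}\right) = 33 \left(48 \cdot \frac{1}{106} + \frac{1}{7}\right) = 33 \left(\frac{24}{53} + \frac{1}{7}\right) = 33 \cdot \frac{221}{371} = \frac{7293}{371}$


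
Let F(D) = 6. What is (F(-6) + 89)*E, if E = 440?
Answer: 41800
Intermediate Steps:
(F(-6) + 89)*E = (6 + 89)*440 = 95*440 = 41800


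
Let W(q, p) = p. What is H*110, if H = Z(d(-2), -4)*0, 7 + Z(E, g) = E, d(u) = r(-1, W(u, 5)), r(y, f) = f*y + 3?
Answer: 0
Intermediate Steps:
r(y, f) = 3 + f*y
d(u) = -2 (d(u) = 3 + 5*(-1) = 3 - 5 = -2)
Z(E, g) = -7 + E
H = 0 (H = (-7 - 2)*0 = -9*0 = 0)
H*110 = 0*110 = 0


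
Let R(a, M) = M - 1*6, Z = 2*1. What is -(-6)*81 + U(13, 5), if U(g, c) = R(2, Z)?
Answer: 482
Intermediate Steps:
Z = 2
R(a, M) = -6 + M (R(a, M) = M - 6 = -6 + M)
U(g, c) = -4 (U(g, c) = -6 + 2 = -4)
-(-6)*81 + U(13, 5) = -(-6)*81 - 4 = -6*(-81) - 4 = 486 - 4 = 482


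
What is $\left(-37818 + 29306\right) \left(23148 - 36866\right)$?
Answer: $116767616$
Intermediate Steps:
$\left(-37818 + 29306\right) \left(23148 - 36866\right) = \left(-8512\right) \left(-13718\right) = 116767616$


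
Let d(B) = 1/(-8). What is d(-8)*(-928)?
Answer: 116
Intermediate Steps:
d(B) = -1/8
d(-8)*(-928) = -1/8*(-928) = 116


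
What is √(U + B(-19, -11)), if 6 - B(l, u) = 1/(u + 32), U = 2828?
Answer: √1249773/21 ≈ 53.235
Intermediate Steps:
B(l, u) = 6 - 1/(32 + u) (B(l, u) = 6 - 1/(u + 32) = 6 - 1/(32 + u))
√(U + B(-19, -11)) = √(2828 + (191 + 6*(-11))/(32 - 11)) = √(2828 + (191 - 66)/21) = √(2828 + (1/21)*125) = √(2828 + 125/21) = √(59513/21) = √1249773/21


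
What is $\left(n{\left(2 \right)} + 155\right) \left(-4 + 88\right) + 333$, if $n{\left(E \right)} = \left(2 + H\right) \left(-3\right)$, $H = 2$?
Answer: $12345$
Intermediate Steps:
$n{\left(E \right)} = -12$ ($n{\left(E \right)} = \left(2 + 2\right) \left(-3\right) = 4 \left(-3\right) = -12$)
$\left(n{\left(2 \right)} + 155\right) \left(-4 + 88\right) + 333 = \left(-12 + 155\right) \left(-4 + 88\right) + 333 = 143 \cdot 84 + 333 = 12012 + 333 = 12345$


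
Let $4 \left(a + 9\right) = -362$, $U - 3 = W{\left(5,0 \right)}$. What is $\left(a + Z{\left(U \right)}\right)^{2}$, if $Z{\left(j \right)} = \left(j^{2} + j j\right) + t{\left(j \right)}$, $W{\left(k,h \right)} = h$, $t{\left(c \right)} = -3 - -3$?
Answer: $\frac{26569}{4} \approx 6642.3$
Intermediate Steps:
$t{\left(c \right)} = 0$ ($t{\left(c \right)} = -3 + 3 = 0$)
$U = 3$ ($U = 3 + 0 = 3$)
$Z{\left(j \right)} = 2 j^{2}$ ($Z{\left(j \right)} = \left(j^{2} + j j\right) + 0 = \left(j^{2} + j^{2}\right) + 0 = 2 j^{2} + 0 = 2 j^{2}$)
$a = - \frac{199}{2}$ ($a = -9 + \frac{1}{4} \left(-362\right) = -9 - \frac{181}{2} = - \frac{199}{2} \approx -99.5$)
$\left(a + Z{\left(U \right)}\right)^{2} = \left(- \frac{199}{2} + 2 \cdot 3^{2}\right)^{2} = \left(- \frac{199}{2} + 2 \cdot 9\right)^{2} = \left(- \frac{199}{2} + 18\right)^{2} = \left(- \frac{163}{2}\right)^{2} = \frac{26569}{4}$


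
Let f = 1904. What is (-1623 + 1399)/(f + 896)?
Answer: -2/25 ≈ -0.080000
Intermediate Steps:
(-1623 + 1399)/(f + 896) = (-1623 + 1399)/(1904 + 896) = -224/2800 = -224*1/2800 = -2/25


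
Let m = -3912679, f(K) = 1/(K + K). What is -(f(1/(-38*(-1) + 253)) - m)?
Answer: -7825649/2 ≈ -3.9128e+6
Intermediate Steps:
f(K) = 1/(2*K)
-(f(1/(-38*(-1) + 253)) - m) = -(1/(2*(1/(-38*(-1) + 253))) - 1*(-3912679)) = -(1/(2*(1/(38 + 253))) + 3912679) = -(1/(2*(1/291)) + 3912679) = -((½)*291 + 3912679) = -(291/2 + 3912679) = -1*7825649/2 = -7825649/2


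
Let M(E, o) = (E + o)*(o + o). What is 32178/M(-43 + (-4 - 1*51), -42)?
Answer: 5363/1960 ≈ 2.7362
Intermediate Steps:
M(E, o) = 2*o*(E + o) (M(E, o) = (E + o)*(2*o) = 2*o*(E + o))
32178/M(-43 + (-4 - 1*51), -42) = 32178/((2*(-42)*((-43 + (-4 - 1*51)) - 42))) = 32178/((2*(-42)*((-43 + (-4 - 51)) - 42))) = 32178/((2*(-42)*((-43 - 55) - 42))) = 32178/((2*(-42)*(-98 - 42))) = 32178/((2*(-42)*(-140))) = 32178/11760 = 32178*(1/11760) = 5363/1960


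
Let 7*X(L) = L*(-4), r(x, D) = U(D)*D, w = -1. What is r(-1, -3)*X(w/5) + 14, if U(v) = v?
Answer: 526/35 ≈ 15.029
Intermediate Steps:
r(x, D) = D**2 (r(x, D) = D*D = D**2)
X(L) = -4*L/7 (X(L) = (L*(-4))/7 = (-4*L)/7 = -4*L/7)
r(-1, -3)*X(w/5) + 14 = (-3)**2*(-(-4)/(7*5)) + 14 = 9*(-(-4)/(7*5)) + 14 = 9*(-4/7*(-1/5)) + 14 = 9*(4/35) + 14 = 36/35 + 14 = 526/35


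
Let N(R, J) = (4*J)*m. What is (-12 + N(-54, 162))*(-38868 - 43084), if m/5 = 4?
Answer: -1061114496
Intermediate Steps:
m = 20 (m = 5*4 = 20)
N(R, J) = 80*J (N(R, J) = (4*J)*20 = 80*J)
(-12 + N(-54, 162))*(-38868 - 43084) = (-12 + 80*162)*(-38868 - 43084) = (-12 + 12960)*(-81952) = 12948*(-81952) = -1061114496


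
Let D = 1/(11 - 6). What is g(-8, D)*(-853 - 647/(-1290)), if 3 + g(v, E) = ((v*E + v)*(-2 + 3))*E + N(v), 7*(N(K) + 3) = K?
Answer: 872080339/112875 ≈ 7726.1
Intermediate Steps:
N(K) = -3 + K/7
D = ⅕ (D = 1/5 = ⅕ ≈ 0.20000)
g(v, E) = -6 + v/7 + E*(v + E*v) (g(v, E) = -3 + (((v*E + v)*(-2 + 3))*E + (-3 + v/7)) = -3 + (((E*v + v)*1)*E + (-3 + v/7)) = -3 + (((v + E*v)*1)*E + (-3 + v/7)) = -3 + ((v + E*v)*E + (-3 + v/7)) = -3 + (E*(v + E*v) + (-3 + v/7)) = -3 + (-3 + v/7 + E*(v + E*v)) = -6 + v/7 + E*(v + E*v))
g(-8, D)*(-853 - 647/(-1290)) = (-6 + (⅐)*(-8) + (⅕)*(-8) - 8*(⅕)²)*(-853 - 647/(-1290)) = (-6 - 8/7 - 8/5 - 8*1/25)*(-853 - 647*(-1/1290)) = (-6 - 8/7 - 8/5 - 8/25)*(-853 + 647/1290) = -1586/175*(-1099723/1290) = 872080339/112875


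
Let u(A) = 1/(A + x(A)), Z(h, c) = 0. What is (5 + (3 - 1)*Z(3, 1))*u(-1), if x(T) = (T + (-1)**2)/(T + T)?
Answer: -5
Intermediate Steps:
x(T) = (1 + T)/(2*T) (x(T) = (T + 1)/((2*T)) = (1 + T)*(1/(2*T)) = (1 + T)/(2*T))
u(A) = 1/(A + (1 + A)/(2*A))
(5 + (3 - 1)*Z(3, 1))*u(-1) = (5 + (3 - 1)*0)*(2*(-1)/(1 - 1 + 2*(-1)**2)) = (5 + 2*0)*(2*(-1)/(1 - 1 + 2*1)) = (5 + 0)*(2*(-1)/(1 - 1 + 2)) = 5*(2*(-1)/2) = 5*(2*(-1)*(1/2)) = 5*(-1) = -5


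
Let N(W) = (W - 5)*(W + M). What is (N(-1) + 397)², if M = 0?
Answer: 162409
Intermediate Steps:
N(W) = W*(-5 + W) (N(W) = (W - 5)*(W + 0) = (-5 + W)*W = W*(-5 + W))
(N(-1) + 397)² = (-(-5 - 1) + 397)² = (-1*(-6) + 397)² = (6 + 397)² = 403² = 162409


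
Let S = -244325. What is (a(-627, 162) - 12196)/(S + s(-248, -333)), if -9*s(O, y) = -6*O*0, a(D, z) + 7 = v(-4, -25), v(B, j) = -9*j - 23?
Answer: 12001/244325 ≈ 0.049119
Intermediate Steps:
v(B, j) = -23 - 9*j
a(D, z) = 195 (a(D, z) = -7 + (-23 - 9*(-25)) = -7 + (-23 + 225) = -7 + 202 = 195)
s(O, y) = 0 (s(O, y) = -(-6*O)*0/9 = -⅑*0 = 0)
(a(-627, 162) - 12196)/(S + s(-248, -333)) = (195 - 12196)/(-244325 + 0) = -12001/(-244325) = -12001*(-1/244325) = 12001/244325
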